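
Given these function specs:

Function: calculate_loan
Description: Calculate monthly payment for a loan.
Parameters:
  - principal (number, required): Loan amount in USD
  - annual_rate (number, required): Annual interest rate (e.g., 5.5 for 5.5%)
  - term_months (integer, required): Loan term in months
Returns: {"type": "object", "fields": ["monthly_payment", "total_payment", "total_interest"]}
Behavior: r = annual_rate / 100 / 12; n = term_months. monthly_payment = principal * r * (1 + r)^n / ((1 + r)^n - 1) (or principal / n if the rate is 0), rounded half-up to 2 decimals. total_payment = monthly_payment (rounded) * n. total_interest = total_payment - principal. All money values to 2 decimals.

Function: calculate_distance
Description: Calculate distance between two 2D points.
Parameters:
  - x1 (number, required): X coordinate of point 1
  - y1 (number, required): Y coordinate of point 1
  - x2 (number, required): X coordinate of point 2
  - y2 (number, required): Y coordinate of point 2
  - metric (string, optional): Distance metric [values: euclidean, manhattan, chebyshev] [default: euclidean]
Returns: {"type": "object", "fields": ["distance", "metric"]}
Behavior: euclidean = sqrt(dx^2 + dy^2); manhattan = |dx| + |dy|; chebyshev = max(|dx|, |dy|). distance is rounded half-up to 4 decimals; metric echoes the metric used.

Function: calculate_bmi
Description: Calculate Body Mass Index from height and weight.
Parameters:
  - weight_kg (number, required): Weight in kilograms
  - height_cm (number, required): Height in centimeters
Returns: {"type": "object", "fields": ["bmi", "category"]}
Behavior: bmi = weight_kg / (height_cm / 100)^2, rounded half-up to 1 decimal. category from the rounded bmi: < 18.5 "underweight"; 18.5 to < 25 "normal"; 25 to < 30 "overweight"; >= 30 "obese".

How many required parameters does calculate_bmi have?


Parameters of calculate_bmi: weight_kg (required), height_cm (required)
Required count:
2


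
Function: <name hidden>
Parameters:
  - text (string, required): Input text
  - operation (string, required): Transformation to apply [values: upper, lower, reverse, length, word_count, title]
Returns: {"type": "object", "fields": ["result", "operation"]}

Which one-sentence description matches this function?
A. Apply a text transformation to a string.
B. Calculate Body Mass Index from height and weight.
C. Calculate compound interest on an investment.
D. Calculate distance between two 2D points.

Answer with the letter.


Parameters text, operation and return ["result", "operation"] fit: Apply a text transformation to a string.
A


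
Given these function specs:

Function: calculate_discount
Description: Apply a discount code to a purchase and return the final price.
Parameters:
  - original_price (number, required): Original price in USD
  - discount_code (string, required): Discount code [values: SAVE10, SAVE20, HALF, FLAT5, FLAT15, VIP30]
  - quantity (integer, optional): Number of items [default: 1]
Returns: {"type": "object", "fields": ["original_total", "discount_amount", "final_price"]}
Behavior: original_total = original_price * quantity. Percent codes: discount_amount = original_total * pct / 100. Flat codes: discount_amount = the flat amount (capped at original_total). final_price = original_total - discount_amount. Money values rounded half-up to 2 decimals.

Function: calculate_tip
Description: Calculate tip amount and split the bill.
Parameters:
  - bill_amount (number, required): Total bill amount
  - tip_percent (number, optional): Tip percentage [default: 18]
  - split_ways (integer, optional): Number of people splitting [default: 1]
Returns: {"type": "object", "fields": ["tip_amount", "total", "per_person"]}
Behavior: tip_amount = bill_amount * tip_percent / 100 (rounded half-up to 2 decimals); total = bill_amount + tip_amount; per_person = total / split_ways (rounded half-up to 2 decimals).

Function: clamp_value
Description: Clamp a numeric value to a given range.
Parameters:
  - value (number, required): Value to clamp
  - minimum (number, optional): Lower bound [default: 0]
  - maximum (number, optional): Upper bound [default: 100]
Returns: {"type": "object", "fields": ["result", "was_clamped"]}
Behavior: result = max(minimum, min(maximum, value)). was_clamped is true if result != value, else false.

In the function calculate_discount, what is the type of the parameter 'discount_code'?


The calculate_discount spec declares:
  - discount_code (string, required): Discount code [values: SAVE10, SAVE20, HALF, FLAT5, FLAT15, VIP30]
Type:
string


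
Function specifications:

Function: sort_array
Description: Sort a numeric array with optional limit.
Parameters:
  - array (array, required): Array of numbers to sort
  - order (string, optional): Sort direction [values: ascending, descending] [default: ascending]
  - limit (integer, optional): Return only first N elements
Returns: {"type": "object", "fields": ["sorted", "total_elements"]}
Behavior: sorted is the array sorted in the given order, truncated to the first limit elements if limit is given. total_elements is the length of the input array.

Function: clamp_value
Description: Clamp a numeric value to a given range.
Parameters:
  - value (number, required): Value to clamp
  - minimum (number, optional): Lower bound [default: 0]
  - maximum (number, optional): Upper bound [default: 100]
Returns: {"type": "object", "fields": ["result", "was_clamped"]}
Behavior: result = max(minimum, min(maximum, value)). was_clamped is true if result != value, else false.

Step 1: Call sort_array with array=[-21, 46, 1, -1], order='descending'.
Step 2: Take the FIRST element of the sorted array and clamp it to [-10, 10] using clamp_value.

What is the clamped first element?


Step 1: sort_array(order=descending)
  sorted: [46, 1, -1, -21]
  -> first element = 46
Step 2: clamp_value(value=46, minimum=-10, maximum=10)
  result = max(-10, min(10, 46)) = max(-10, 10) = 10
  was_clamped = (10 != 46) = true
  -> result = 10
10


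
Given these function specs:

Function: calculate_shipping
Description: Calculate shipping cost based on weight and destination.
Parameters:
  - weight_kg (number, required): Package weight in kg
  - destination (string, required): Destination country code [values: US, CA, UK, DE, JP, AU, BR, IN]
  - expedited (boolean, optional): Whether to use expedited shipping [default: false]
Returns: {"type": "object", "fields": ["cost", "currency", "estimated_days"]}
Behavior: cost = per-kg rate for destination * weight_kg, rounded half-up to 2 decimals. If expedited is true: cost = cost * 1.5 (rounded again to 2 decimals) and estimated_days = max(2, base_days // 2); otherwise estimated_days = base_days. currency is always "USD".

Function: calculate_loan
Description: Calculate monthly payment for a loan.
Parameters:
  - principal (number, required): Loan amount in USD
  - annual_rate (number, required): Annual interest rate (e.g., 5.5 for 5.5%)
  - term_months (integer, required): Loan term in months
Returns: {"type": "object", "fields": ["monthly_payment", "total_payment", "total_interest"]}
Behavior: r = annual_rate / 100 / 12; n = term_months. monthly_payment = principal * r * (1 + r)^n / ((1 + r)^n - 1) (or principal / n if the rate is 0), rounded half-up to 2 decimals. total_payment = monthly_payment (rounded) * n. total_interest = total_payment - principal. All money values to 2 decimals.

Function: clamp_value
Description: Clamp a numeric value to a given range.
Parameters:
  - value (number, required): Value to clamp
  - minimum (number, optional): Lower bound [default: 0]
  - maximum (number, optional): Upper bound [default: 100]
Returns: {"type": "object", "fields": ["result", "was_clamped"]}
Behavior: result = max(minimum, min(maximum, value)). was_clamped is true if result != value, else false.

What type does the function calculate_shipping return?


The calculate_shipping spec declares Returns: {"type": "object", "fields": ["cost", "currency", "estimated_days"]}
Type:
object


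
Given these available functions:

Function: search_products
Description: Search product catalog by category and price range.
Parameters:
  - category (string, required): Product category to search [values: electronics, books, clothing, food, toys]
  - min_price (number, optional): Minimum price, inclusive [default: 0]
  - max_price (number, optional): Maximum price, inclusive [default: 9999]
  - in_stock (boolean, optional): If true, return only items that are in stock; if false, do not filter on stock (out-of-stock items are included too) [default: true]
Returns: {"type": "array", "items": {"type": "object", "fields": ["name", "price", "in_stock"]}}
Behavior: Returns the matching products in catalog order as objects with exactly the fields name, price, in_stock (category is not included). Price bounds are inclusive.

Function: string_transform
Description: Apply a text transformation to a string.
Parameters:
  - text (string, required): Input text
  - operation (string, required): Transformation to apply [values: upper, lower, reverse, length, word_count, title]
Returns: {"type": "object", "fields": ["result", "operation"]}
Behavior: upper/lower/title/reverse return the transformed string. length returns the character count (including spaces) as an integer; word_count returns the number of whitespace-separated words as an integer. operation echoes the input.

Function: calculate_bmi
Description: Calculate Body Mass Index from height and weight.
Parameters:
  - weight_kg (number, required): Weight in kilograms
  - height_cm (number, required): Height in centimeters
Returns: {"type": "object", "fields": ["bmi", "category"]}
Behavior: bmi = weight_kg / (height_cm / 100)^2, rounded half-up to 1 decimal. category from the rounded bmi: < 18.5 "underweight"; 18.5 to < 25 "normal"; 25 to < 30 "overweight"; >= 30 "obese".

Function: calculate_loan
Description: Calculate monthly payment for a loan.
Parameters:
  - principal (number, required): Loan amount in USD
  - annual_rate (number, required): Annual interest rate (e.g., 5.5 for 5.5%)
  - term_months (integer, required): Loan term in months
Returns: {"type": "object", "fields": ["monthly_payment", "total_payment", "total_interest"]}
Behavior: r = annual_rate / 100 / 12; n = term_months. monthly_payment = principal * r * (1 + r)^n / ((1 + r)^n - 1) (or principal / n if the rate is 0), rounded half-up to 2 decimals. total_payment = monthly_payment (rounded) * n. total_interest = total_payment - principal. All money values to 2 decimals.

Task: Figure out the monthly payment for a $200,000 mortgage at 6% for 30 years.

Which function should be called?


The task needs a function whose description is: Calculate monthly payment for a loan.
calculate_loan


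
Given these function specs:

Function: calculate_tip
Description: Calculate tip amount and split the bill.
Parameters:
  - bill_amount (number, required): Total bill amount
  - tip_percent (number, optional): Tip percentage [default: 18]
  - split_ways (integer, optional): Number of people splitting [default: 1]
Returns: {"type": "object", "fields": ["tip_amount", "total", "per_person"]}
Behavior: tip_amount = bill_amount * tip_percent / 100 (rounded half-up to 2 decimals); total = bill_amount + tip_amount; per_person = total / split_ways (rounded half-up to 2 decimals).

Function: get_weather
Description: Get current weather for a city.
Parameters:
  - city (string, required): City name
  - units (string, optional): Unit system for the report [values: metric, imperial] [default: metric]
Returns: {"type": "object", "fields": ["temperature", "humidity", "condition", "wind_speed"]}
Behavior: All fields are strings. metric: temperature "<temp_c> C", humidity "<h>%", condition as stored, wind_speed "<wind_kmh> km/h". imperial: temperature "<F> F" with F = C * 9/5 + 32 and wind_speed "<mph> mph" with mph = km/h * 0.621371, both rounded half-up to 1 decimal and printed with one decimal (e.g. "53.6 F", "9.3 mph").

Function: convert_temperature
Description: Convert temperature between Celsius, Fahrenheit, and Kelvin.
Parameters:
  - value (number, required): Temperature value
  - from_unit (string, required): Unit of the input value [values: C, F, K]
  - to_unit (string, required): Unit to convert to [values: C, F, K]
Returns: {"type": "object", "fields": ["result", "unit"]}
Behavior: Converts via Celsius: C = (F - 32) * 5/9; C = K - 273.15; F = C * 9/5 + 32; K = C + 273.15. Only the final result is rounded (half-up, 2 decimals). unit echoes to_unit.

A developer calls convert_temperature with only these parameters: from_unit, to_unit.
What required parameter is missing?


Required parameters: value, from_unit, to_unit
Provided: from_unit, to_unit
Missing: value
value


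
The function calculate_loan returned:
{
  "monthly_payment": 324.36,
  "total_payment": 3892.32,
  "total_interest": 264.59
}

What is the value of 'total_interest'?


264.59


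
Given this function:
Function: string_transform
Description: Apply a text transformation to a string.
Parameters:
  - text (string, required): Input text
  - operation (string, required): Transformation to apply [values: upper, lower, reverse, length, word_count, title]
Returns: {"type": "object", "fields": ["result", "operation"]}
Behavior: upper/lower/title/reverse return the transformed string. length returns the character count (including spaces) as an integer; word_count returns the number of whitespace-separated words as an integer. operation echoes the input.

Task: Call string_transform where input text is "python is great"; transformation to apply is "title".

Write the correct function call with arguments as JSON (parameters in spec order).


Mapping each described value to its parameter name:
  'Input text' -> text = "python is great"
  'Transformation to apply' -> operation = "title"
string_transform({"text": "python is great", "operation": "title"})


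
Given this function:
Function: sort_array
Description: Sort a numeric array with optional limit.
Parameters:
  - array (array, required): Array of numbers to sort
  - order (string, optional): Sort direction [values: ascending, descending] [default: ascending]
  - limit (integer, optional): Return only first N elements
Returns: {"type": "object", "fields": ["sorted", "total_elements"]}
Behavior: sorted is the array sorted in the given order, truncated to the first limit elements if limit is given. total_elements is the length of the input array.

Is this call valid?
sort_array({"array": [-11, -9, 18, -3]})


Checking all required parameters present and types match... All valid.
Valid


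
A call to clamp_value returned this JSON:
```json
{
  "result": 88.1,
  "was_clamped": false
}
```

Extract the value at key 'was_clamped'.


false


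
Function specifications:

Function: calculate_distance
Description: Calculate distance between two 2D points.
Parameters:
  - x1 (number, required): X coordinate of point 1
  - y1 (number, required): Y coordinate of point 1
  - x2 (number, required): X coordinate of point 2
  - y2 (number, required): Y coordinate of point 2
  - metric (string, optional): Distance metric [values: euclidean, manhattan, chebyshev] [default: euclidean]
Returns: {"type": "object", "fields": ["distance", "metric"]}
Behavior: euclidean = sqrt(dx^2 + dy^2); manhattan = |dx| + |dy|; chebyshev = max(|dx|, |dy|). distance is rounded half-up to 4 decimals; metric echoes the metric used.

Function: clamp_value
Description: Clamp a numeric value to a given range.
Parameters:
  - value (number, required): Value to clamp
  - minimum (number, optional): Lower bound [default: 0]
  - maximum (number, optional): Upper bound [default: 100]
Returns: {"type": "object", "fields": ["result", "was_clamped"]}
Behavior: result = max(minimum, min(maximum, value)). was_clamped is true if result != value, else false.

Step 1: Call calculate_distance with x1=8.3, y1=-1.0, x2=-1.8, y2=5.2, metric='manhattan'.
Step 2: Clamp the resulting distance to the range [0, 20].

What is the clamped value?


Step 1: calculate_distance (manhattan)
  |dx| = |-1.8 - 8.3| = 10.1; |dy| = |5.2 - -1| = 6.2
  manhattan: 10.1 + 6.2 = 16.3
  Round to 4 decimals: 16.3
  -> distance = 16.3
Step 2: clamp_value(value=16.3, minimum=0, maximum=20)
  result = max(0, min(20, 16.3)) = max(0, 16.3) = 16.3
  was_clamped = (16.3 != 16.3) = false
  -> result = 16.3
16.3


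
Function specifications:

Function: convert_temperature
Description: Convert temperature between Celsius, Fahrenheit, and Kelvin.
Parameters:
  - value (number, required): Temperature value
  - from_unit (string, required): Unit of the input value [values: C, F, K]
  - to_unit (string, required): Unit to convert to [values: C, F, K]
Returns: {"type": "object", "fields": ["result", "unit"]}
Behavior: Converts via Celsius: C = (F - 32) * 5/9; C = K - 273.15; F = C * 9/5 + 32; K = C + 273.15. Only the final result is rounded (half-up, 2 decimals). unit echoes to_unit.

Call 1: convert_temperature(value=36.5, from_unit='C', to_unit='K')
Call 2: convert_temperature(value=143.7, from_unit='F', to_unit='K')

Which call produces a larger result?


Call 1:
  Input already in C: 36.5
  To K: 36.5 + 273.15 = 309.65
  Round to 2 decimals: 309.65
  -> 309.65 K
Call 2:
  To C: (143.7 - 32) * 5/9 = 62.055556
  To K: 62.055556 + 273.15 = 335.205556
  Round to 2 decimals: 335.21
  -> 335.21 K
Call 2 (335.21 K)


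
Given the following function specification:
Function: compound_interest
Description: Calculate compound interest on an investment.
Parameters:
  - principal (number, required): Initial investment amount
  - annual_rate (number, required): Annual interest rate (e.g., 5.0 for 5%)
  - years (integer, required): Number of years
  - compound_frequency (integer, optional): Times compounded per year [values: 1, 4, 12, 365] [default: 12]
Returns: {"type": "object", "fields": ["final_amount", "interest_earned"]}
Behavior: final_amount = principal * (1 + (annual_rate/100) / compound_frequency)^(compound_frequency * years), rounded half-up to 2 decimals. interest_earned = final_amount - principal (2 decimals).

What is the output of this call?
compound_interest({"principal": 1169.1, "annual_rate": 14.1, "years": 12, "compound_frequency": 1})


rate per period = 14.1/100/1 = 0.141 (keep full precision); periods = 1 * 12 = 12
(1 + 0.141)^12 = 4.868865
final_amount = 1169.1 * 4.868865 = 5692.190072 -> 5692.19
interest_earned = 5692.19 - 1169.10 = 4523.09
Output:
{"final_amount": 5692.19, "interest_earned": 4523.09}


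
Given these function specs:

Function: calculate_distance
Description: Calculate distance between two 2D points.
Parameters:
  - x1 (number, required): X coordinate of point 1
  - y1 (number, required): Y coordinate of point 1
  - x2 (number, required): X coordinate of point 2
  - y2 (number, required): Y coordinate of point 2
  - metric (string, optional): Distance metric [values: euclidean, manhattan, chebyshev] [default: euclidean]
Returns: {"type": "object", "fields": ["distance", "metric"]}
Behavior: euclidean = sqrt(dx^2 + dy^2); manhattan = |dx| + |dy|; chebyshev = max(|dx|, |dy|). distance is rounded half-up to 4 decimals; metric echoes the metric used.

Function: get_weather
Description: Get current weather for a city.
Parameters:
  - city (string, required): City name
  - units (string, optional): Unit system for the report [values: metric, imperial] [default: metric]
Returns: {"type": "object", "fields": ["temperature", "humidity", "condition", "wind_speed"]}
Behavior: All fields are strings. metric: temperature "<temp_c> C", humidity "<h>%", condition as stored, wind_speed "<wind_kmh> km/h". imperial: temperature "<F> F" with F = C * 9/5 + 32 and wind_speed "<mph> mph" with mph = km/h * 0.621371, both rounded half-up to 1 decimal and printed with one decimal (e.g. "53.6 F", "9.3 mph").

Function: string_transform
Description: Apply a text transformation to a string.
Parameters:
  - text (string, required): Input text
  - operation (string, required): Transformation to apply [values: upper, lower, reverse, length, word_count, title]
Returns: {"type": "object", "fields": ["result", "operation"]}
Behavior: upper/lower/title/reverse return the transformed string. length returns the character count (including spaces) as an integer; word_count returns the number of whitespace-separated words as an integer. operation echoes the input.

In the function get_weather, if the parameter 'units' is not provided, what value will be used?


The get_weather spec declares:
  - units (string, optional): Unit system for the report [values: metric, imperial] [default: metric]
Default:
metric


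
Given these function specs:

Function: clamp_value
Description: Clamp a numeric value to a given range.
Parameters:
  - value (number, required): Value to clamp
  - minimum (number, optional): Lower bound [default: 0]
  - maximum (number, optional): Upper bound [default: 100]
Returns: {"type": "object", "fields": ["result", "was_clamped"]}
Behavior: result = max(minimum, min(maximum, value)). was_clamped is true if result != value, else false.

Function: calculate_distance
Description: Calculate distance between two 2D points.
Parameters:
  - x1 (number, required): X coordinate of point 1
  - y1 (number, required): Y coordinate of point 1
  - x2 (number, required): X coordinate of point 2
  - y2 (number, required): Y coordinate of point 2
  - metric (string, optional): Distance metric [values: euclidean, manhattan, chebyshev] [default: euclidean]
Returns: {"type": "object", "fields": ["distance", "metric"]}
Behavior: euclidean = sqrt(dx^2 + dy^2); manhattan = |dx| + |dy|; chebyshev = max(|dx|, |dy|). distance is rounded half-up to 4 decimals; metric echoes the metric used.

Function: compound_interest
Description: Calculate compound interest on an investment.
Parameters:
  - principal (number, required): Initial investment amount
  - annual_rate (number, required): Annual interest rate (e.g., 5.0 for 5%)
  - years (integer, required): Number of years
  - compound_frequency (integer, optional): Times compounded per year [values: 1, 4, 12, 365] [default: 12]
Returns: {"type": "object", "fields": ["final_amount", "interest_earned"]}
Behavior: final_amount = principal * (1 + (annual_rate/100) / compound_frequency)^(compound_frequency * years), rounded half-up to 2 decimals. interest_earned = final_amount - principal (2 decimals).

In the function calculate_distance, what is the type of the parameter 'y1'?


The calculate_distance spec declares:
  - y1 (number, required): Y coordinate of point 1
Type:
number


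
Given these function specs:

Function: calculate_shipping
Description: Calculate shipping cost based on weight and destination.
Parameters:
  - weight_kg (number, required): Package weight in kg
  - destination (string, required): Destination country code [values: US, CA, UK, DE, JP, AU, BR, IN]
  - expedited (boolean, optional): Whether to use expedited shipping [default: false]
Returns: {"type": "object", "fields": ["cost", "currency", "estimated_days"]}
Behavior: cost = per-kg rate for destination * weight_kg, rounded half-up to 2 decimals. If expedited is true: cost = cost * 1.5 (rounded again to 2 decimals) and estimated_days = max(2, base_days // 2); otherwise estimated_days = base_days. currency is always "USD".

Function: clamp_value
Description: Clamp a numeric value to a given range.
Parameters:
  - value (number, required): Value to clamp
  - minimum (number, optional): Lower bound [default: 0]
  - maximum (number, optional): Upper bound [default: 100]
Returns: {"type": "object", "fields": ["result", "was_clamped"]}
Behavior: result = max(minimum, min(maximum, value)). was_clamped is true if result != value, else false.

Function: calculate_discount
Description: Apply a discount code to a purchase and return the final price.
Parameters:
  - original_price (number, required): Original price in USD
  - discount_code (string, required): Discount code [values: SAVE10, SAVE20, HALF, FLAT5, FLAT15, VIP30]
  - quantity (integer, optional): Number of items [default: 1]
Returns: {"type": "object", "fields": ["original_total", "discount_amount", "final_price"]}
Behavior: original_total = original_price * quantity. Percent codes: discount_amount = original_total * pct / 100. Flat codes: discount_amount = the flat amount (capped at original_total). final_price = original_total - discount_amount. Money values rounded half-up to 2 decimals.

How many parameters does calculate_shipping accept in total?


Parameters of calculate_shipping: weight_kg (required), destination (required), expedited (optional)
Total:
3


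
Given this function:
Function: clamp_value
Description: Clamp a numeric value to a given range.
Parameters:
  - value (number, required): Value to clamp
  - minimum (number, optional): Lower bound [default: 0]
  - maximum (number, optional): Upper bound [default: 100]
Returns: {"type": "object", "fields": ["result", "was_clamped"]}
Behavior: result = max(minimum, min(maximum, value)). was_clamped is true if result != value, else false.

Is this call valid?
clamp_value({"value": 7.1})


Checking all required parameters present and types match... All valid.
Valid


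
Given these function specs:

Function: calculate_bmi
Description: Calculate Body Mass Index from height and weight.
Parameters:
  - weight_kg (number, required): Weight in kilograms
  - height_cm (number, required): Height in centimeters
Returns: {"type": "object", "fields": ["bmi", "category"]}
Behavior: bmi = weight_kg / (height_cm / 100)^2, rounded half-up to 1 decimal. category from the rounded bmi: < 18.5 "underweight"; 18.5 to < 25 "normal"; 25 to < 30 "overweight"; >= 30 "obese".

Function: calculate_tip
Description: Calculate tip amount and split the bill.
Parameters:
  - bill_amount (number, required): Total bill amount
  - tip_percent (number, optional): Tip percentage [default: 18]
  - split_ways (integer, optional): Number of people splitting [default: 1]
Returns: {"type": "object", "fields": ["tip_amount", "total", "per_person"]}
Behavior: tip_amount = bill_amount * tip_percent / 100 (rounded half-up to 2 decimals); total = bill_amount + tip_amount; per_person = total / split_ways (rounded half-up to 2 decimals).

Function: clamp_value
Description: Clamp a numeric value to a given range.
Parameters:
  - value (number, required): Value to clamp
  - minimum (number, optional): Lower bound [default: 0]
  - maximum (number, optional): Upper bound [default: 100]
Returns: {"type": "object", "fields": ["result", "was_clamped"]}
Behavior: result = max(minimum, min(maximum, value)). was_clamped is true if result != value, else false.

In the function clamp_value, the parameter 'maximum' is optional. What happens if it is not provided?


The clamp_value spec declares:
  - maximum (number, optional): Upper bound [default: 100]
It defaults to 100


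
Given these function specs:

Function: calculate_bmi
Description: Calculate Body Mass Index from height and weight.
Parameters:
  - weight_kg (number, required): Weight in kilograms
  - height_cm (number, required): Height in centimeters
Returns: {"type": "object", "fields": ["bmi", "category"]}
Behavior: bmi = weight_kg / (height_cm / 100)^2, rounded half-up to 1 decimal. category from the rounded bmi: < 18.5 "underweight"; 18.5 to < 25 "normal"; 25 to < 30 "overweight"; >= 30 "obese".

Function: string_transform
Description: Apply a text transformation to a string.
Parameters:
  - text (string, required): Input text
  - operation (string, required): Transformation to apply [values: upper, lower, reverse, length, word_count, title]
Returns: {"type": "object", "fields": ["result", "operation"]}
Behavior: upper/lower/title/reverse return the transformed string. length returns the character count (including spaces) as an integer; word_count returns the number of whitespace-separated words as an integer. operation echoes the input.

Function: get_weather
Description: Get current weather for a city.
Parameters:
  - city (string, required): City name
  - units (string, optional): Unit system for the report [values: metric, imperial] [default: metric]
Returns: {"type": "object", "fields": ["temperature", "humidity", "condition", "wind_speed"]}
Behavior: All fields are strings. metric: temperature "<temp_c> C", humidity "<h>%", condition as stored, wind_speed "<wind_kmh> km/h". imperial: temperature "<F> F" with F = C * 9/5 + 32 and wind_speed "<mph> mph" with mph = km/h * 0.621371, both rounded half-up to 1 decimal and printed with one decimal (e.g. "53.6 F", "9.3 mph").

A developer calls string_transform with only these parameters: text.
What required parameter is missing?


Required parameters: text, operation
Provided: text
Missing: operation
operation


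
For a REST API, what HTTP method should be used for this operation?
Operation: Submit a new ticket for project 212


GET = read, POST = create, PUT = update/replace, DELETE = remove
This operation is a create.
POST


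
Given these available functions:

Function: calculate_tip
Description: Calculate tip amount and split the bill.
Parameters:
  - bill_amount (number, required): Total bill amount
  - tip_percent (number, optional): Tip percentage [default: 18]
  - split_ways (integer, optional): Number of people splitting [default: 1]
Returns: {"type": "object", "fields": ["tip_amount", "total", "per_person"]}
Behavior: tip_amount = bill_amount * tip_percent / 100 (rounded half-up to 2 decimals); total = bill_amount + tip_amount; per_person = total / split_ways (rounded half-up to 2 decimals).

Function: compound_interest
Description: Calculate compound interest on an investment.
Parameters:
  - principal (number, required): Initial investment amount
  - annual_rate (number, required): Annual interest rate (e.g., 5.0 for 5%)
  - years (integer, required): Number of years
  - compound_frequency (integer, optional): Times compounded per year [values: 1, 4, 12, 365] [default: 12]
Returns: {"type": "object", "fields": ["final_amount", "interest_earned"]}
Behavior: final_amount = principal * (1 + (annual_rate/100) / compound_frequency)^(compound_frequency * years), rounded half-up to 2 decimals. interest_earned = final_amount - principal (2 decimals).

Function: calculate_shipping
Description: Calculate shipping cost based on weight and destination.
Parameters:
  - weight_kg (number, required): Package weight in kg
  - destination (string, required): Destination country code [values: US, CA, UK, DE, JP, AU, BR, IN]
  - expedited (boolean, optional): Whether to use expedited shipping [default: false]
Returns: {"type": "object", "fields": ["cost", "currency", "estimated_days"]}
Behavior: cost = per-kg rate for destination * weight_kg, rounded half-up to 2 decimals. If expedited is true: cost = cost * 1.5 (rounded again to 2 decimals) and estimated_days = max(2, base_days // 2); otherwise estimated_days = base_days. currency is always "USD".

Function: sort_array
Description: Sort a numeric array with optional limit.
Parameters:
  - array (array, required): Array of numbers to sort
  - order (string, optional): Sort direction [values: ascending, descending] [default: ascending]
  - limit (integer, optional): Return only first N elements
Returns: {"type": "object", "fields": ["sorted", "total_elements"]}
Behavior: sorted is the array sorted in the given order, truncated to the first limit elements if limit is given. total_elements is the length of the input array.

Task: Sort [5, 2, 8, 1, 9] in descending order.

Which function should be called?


The task needs a function whose description is: Sort a numeric array with optional limit.
sort_array


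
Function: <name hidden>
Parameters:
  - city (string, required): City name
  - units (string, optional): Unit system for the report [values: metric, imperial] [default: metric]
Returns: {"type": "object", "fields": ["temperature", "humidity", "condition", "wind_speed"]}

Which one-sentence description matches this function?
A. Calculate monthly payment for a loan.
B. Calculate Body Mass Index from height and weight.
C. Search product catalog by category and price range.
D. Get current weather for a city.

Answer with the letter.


Parameters city, units and return ["temperature", "humidity", "condition", "wind_speed"] fit: Get current weather for a city.
D


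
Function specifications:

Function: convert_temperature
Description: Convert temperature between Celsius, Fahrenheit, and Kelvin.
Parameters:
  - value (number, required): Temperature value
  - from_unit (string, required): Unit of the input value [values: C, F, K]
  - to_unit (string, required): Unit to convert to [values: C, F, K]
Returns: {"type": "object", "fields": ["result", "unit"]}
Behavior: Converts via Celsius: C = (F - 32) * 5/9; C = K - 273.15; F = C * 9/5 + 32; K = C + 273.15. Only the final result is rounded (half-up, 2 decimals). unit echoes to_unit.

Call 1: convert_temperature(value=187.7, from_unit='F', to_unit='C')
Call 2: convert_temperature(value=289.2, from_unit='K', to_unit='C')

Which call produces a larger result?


Call 1:
  To C: (187.7 - 32) * 5/9 = 86.5
  Target is C: 86.5
  Round to 2 decimals: 86.5
  -> 86.5 C
Call 2:
  To C: 289.2 - 273.15 = 16.05
  Target is C: 16.05
  Round to 2 decimals: 16.05
  -> 16.05 C
Call 1 (86.5 C)


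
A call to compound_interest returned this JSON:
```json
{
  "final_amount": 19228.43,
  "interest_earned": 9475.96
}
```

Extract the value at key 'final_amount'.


19228.43


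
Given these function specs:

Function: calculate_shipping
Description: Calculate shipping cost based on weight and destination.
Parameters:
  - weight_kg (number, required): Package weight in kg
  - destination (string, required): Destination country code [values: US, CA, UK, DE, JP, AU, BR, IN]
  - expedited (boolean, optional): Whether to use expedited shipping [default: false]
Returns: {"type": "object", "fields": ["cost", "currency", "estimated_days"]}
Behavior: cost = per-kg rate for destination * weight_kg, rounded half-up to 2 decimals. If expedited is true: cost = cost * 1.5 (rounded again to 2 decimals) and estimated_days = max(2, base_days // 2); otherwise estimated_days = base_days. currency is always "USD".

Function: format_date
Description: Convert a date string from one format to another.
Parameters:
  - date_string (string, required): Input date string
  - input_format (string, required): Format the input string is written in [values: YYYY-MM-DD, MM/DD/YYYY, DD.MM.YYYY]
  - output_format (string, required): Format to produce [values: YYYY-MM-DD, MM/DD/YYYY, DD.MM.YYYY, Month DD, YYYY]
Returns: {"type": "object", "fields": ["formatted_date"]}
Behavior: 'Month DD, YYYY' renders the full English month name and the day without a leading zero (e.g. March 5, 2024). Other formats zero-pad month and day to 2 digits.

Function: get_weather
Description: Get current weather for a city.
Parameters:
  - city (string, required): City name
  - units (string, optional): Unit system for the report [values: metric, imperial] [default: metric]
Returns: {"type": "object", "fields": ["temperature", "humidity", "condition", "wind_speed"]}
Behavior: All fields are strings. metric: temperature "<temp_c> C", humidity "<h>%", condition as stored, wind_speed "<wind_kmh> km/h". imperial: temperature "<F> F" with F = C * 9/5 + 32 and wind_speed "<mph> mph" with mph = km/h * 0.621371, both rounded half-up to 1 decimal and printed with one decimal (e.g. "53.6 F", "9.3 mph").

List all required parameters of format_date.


Parameters of format_date and their required/optional flag:
  date_string: required
  input_format: required
  output_format: required
date_string, input_format, output_format


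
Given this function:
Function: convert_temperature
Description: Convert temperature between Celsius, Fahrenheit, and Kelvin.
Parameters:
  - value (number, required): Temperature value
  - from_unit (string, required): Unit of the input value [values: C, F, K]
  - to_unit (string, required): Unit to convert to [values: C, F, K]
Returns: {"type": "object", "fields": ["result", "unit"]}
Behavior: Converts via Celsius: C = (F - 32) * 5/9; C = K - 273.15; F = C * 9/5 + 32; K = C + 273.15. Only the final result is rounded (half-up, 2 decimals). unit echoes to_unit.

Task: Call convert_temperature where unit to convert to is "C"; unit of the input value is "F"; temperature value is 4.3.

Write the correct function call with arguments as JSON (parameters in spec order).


Mapping each described value to its parameter name:
  'Unit to convert to' -> to_unit = "C"
  'Unit of the input value' -> from_unit = "F"
  'Temperature value' -> value = 4.3
convert_temperature({"value": 4.3, "from_unit": "F", "to_unit": "C"})


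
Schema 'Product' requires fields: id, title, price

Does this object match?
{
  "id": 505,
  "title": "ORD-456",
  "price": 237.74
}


Checking required fields... All present.
Valid - all required fields present


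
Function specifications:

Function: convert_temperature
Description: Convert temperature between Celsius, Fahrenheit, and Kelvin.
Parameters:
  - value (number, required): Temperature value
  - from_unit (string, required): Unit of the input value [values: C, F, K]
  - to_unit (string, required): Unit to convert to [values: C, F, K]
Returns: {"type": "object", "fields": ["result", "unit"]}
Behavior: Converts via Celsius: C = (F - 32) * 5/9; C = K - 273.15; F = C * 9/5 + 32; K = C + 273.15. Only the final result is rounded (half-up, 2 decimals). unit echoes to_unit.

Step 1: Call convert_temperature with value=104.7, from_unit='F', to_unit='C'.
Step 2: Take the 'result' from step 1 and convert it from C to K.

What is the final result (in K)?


Step 1: convert_temperature(value=104.7, from_unit=F, to_unit=C)
  To C: (104.7 - 32) * 5/9 = 40.388889
  Target is C: 40.388889
  Round to 2 decimals: 40.39
  -> result = 40.39 C
Step 2: convert_temperature(value=40.39, from_unit=C, to_unit=K)
  Input already in C: 40.39
  To K: 40.39 + 273.15 = 313.54
  Round to 2 decimals: 313.54
  -> result = 313.54 K
313.54 K


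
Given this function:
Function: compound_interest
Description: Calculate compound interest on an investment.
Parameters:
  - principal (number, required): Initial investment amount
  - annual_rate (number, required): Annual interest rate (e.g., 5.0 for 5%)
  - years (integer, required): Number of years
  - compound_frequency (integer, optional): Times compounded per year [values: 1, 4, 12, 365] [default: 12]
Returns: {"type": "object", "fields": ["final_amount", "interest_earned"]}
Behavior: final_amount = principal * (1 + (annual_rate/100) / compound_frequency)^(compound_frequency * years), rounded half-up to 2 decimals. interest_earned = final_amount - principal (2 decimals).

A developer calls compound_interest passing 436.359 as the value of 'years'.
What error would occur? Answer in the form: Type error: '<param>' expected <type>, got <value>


Spec: 'years' is declared as integer; 436.359 is a non-integer number.
Type error: 'years' expected integer, got 436.359


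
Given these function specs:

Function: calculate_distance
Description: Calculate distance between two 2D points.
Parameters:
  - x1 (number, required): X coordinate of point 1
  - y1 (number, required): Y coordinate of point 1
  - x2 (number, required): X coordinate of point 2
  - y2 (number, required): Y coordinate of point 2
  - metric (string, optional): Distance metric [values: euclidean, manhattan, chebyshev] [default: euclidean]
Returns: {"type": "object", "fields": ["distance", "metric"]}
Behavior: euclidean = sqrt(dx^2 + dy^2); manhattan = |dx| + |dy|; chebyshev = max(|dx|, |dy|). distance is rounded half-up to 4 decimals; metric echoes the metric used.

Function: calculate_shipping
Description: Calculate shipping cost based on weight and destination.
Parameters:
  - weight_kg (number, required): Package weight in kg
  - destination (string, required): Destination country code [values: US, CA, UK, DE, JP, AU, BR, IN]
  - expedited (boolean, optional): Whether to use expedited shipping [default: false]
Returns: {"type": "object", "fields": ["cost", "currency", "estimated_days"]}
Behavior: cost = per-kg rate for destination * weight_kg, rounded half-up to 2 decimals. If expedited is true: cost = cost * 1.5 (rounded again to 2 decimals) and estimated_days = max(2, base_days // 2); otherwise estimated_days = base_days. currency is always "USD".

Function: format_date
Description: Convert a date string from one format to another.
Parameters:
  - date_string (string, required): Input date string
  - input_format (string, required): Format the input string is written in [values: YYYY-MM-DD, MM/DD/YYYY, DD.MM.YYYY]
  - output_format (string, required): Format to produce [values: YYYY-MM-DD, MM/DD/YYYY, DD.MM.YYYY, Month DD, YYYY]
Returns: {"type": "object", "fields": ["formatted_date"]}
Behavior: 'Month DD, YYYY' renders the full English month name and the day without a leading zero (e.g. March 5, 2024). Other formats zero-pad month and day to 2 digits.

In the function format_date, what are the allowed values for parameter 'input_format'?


The format_date spec declares:
  - input_format (string, required): Format the input string is written in [values: YYYY-MM-DD, MM/DD/YYYY, DD.MM.YYYY]
Allowed values:
YYYY-MM-DD, MM/DD/YYYY, DD.MM.YYYY
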